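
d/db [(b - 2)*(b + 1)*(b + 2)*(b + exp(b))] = b^3*exp(b) + 4*b^3 + 4*b^2*exp(b) + 3*b^2 - 2*b*exp(b) - 8*b - 8*exp(b) - 4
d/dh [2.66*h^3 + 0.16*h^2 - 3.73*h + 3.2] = 7.98*h^2 + 0.32*h - 3.73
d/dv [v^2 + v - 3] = 2*v + 1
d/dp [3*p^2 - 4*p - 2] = 6*p - 4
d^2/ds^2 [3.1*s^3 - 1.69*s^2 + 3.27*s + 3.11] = 18.6*s - 3.38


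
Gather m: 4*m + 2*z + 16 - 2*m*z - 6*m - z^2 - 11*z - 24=m*(-2*z - 2) - z^2 - 9*z - 8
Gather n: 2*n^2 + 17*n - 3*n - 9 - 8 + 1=2*n^2 + 14*n - 16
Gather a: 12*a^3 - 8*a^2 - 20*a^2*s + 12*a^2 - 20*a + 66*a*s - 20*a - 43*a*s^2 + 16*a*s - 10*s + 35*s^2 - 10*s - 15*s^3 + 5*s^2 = 12*a^3 + a^2*(4 - 20*s) + a*(-43*s^2 + 82*s - 40) - 15*s^3 + 40*s^2 - 20*s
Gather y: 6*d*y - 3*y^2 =6*d*y - 3*y^2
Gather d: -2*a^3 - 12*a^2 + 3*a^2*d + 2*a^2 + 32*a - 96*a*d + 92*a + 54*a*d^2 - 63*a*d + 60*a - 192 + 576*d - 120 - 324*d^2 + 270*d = -2*a^3 - 10*a^2 + 184*a + d^2*(54*a - 324) + d*(3*a^2 - 159*a + 846) - 312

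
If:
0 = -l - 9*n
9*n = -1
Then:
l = 1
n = -1/9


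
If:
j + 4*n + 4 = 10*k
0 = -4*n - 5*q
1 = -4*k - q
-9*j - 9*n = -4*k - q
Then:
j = 113/18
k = -55/36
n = -115/18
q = 46/9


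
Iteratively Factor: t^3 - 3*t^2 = (t)*(t^2 - 3*t) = t^2*(t - 3)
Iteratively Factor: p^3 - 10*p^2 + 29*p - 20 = (p - 5)*(p^2 - 5*p + 4) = (p - 5)*(p - 1)*(p - 4)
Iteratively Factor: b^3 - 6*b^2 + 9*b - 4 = (b - 1)*(b^2 - 5*b + 4) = (b - 1)^2*(b - 4)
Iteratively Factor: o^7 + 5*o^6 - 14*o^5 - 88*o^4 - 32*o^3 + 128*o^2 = (o - 4)*(o^6 + 9*o^5 + 22*o^4 - 32*o^2) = o*(o - 4)*(o^5 + 9*o^4 + 22*o^3 - 32*o) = o*(o - 4)*(o + 4)*(o^4 + 5*o^3 + 2*o^2 - 8*o) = o*(o - 4)*(o + 2)*(o + 4)*(o^3 + 3*o^2 - 4*o) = o^2*(o - 4)*(o + 2)*(o + 4)*(o^2 + 3*o - 4) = o^2*(o - 4)*(o + 2)*(o + 4)^2*(o - 1)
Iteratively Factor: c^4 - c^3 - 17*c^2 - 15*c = (c - 5)*(c^3 + 4*c^2 + 3*c) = c*(c - 5)*(c^2 + 4*c + 3) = c*(c - 5)*(c + 3)*(c + 1)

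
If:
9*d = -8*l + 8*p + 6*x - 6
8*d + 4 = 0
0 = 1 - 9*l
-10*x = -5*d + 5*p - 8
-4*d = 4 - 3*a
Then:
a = 2/3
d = -1/2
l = 1/9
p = -41/225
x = 577/900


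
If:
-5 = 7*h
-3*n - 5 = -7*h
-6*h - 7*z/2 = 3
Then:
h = -5/7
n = -10/3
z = 18/49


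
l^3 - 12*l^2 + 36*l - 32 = (l - 8)*(l - 2)^2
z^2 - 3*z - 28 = (z - 7)*(z + 4)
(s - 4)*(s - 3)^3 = s^4 - 13*s^3 + 63*s^2 - 135*s + 108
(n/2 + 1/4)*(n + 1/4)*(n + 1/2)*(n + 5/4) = n^4/2 + 5*n^3/4 + 33*n^2/32 + 11*n/32 + 5/128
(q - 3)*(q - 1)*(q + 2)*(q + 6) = q^4 + 4*q^3 - 17*q^2 - 24*q + 36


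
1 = 1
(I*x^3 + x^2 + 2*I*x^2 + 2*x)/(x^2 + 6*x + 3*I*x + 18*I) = x*(I*x^2 + x*(1 + 2*I) + 2)/(x^2 + 3*x*(2 + I) + 18*I)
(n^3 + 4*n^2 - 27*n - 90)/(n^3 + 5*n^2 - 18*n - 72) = (n - 5)/(n - 4)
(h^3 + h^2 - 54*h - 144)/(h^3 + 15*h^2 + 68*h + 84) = (h^2 - 5*h - 24)/(h^2 + 9*h + 14)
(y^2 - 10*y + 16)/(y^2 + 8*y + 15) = (y^2 - 10*y + 16)/(y^2 + 8*y + 15)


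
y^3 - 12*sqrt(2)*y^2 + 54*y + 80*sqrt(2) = (y - 8*sqrt(2))*(y - 5*sqrt(2))*(y + sqrt(2))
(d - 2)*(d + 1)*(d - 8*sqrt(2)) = d^3 - 8*sqrt(2)*d^2 - d^2 - 2*d + 8*sqrt(2)*d + 16*sqrt(2)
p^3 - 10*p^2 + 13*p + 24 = (p - 8)*(p - 3)*(p + 1)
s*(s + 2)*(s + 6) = s^3 + 8*s^2 + 12*s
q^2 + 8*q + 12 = (q + 2)*(q + 6)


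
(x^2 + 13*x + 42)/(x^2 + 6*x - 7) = (x + 6)/(x - 1)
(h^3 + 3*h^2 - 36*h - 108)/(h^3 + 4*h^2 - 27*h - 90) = (h - 6)/(h - 5)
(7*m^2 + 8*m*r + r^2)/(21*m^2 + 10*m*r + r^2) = (m + r)/(3*m + r)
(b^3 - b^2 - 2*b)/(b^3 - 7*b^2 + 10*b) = (b + 1)/(b - 5)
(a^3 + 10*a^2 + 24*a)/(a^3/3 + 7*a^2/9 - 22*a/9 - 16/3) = 9*a*(a^2 + 10*a + 24)/(3*a^3 + 7*a^2 - 22*a - 48)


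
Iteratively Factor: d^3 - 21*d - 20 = (d + 4)*(d^2 - 4*d - 5) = (d - 5)*(d + 4)*(d + 1)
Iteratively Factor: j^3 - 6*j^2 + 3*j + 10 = (j - 5)*(j^2 - j - 2) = (j - 5)*(j + 1)*(j - 2)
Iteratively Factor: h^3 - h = (h)*(h^2 - 1) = h*(h - 1)*(h + 1)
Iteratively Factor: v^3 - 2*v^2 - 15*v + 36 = (v + 4)*(v^2 - 6*v + 9) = (v - 3)*(v + 4)*(v - 3)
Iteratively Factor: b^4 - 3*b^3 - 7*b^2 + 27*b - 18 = (b - 1)*(b^3 - 2*b^2 - 9*b + 18) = (b - 1)*(b + 3)*(b^2 - 5*b + 6) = (b - 3)*(b - 1)*(b + 3)*(b - 2)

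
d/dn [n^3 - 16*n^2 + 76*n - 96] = 3*n^2 - 32*n + 76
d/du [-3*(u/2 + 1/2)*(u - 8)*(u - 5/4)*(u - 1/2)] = -6*u^3 + 315*u^2/8 - 117*u/8 - 231/16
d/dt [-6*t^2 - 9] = -12*t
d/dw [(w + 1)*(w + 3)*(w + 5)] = 3*w^2 + 18*w + 23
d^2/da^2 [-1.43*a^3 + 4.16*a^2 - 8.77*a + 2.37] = 8.32 - 8.58*a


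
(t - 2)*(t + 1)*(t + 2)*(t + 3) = t^4 + 4*t^3 - t^2 - 16*t - 12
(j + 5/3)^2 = j^2 + 10*j/3 + 25/9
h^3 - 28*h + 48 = (h - 4)*(h - 2)*(h + 6)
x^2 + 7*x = x*(x + 7)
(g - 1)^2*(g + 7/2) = g^3 + 3*g^2/2 - 6*g + 7/2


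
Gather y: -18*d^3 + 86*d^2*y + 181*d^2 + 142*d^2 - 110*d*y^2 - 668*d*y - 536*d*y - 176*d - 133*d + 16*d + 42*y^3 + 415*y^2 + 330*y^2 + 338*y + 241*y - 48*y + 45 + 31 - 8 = -18*d^3 + 323*d^2 - 293*d + 42*y^3 + y^2*(745 - 110*d) + y*(86*d^2 - 1204*d + 531) + 68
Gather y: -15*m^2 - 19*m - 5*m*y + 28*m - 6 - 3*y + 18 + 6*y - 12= -15*m^2 + 9*m + y*(3 - 5*m)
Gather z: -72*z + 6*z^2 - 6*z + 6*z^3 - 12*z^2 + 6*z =6*z^3 - 6*z^2 - 72*z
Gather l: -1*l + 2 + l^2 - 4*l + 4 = l^2 - 5*l + 6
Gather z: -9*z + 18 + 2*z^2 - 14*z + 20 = 2*z^2 - 23*z + 38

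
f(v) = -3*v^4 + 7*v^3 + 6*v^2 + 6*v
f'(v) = -12*v^3 + 21*v^2 + 12*v + 6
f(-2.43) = -184.20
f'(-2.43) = 273.03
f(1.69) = 36.59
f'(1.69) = 28.34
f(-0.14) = -0.74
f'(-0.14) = 4.76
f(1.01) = 16.27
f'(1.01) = 27.18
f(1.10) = 18.78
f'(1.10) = 28.64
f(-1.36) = -24.93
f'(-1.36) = 58.71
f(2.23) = 46.66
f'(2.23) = 4.12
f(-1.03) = -10.84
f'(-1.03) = 29.03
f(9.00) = -14040.00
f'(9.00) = -6933.00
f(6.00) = -2124.00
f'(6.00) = -1758.00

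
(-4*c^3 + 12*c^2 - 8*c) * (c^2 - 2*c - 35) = -4*c^5 + 20*c^4 + 108*c^3 - 404*c^2 + 280*c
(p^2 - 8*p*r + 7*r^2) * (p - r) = p^3 - 9*p^2*r + 15*p*r^2 - 7*r^3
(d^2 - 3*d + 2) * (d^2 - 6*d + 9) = d^4 - 9*d^3 + 29*d^2 - 39*d + 18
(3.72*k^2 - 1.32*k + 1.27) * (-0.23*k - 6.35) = -0.8556*k^3 - 23.3184*k^2 + 8.0899*k - 8.0645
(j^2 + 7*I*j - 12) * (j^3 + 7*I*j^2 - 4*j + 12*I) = j^5 + 14*I*j^4 - 65*j^3 - 100*I*j^2 - 36*j - 144*I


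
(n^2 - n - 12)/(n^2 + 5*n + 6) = (n - 4)/(n + 2)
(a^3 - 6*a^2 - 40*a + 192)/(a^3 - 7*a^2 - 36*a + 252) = (a^2 - 12*a + 32)/(a^2 - 13*a + 42)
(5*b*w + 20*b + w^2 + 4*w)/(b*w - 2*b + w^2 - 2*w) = (5*b*w + 20*b + w^2 + 4*w)/(b*w - 2*b + w^2 - 2*w)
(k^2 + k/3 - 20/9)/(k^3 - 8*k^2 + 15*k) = (k^2 + k/3 - 20/9)/(k*(k^2 - 8*k + 15))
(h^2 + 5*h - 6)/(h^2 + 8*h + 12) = (h - 1)/(h + 2)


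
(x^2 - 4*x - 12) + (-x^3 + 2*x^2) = -x^3 + 3*x^2 - 4*x - 12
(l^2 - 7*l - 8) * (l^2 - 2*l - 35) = l^4 - 9*l^3 - 29*l^2 + 261*l + 280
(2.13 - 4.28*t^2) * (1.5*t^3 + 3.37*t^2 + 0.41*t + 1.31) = -6.42*t^5 - 14.4236*t^4 + 1.4402*t^3 + 1.5713*t^2 + 0.8733*t + 2.7903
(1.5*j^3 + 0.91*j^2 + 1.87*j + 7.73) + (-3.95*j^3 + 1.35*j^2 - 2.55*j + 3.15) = -2.45*j^3 + 2.26*j^2 - 0.68*j + 10.88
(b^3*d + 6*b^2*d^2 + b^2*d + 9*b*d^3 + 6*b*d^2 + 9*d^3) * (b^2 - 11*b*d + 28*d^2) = b^5*d - 5*b^4*d^2 + b^4*d - 29*b^3*d^3 - 5*b^3*d^2 + 69*b^2*d^4 - 29*b^2*d^3 + 252*b*d^5 + 69*b*d^4 + 252*d^5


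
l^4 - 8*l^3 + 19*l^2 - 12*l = l*(l - 4)*(l - 3)*(l - 1)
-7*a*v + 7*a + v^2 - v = (-7*a + v)*(v - 1)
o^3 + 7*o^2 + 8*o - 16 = (o - 1)*(o + 4)^2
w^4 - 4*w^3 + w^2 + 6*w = w*(w - 3)*(w - 2)*(w + 1)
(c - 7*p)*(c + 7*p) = c^2 - 49*p^2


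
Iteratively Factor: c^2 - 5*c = (c - 5)*(c)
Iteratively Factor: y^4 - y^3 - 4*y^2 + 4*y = (y + 2)*(y^3 - 3*y^2 + 2*y) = (y - 2)*(y + 2)*(y^2 - y) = (y - 2)*(y - 1)*(y + 2)*(y)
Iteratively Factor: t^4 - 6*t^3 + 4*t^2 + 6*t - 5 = (t - 1)*(t^3 - 5*t^2 - t + 5) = (t - 1)^2*(t^2 - 4*t - 5) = (t - 5)*(t - 1)^2*(t + 1)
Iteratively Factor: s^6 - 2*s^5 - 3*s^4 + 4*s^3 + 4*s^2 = (s + 1)*(s^5 - 3*s^4 + 4*s^2) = s*(s + 1)*(s^4 - 3*s^3 + 4*s) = s*(s - 2)*(s + 1)*(s^3 - s^2 - 2*s) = s^2*(s - 2)*(s + 1)*(s^2 - s - 2) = s^2*(s - 2)^2*(s + 1)*(s + 1)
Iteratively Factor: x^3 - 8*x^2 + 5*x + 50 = (x + 2)*(x^2 - 10*x + 25) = (x - 5)*(x + 2)*(x - 5)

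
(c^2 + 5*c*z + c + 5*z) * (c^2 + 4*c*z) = c^4 + 9*c^3*z + c^3 + 20*c^2*z^2 + 9*c^2*z + 20*c*z^2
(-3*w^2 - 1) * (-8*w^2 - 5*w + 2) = 24*w^4 + 15*w^3 + 2*w^2 + 5*w - 2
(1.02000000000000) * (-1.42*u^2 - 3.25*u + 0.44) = -1.4484*u^2 - 3.315*u + 0.4488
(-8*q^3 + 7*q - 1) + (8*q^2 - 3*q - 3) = -8*q^3 + 8*q^2 + 4*q - 4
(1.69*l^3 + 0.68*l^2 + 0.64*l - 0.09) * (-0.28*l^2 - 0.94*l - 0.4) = -0.4732*l^5 - 1.779*l^4 - 1.4944*l^3 - 0.8484*l^2 - 0.1714*l + 0.036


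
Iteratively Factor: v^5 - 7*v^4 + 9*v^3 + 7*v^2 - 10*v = (v - 2)*(v^4 - 5*v^3 - v^2 + 5*v) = v*(v - 2)*(v^3 - 5*v^2 - v + 5) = v*(v - 5)*(v - 2)*(v^2 - 1) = v*(v - 5)*(v - 2)*(v - 1)*(v + 1)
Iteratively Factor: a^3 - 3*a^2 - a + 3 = (a - 3)*(a^2 - 1) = (a - 3)*(a - 1)*(a + 1)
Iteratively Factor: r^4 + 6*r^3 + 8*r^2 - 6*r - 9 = (r + 1)*(r^3 + 5*r^2 + 3*r - 9) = (r - 1)*(r + 1)*(r^2 + 6*r + 9) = (r - 1)*(r + 1)*(r + 3)*(r + 3)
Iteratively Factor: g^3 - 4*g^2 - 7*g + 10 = (g + 2)*(g^2 - 6*g + 5) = (g - 5)*(g + 2)*(g - 1)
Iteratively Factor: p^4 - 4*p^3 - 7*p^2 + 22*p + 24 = (p + 1)*(p^3 - 5*p^2 - 2*p + 24) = (p - 4)*(p + 1)*(p^2 - p - 6) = (p - 4)*(p - 3)*(p + 1)*(p + 2)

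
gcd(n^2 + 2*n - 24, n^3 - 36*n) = n + 6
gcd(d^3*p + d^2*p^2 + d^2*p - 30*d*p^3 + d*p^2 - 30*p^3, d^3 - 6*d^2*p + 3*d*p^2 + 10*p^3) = -d + 5*p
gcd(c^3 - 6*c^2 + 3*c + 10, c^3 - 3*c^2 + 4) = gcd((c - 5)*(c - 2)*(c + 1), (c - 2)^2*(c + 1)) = c^2 - c - 2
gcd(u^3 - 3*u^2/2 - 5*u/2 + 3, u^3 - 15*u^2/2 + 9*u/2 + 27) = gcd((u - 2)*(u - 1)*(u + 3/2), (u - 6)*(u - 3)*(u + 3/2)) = u + 3/2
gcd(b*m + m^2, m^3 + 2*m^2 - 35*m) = m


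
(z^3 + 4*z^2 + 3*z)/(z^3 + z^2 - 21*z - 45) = z*(z + 1)/(z^2 - 2*z - 15)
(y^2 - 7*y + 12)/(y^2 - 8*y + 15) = (y - 4)/(y - 5)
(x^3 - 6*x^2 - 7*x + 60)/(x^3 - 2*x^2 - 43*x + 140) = (x + 3)/(x + 7)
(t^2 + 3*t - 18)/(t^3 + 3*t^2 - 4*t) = (t^2 + 3*t - 18)/(t*(t^2 + 3*t - 4))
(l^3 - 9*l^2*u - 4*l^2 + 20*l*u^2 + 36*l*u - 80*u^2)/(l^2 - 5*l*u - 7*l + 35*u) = (l^2 - 4*l*u - 4*l + 16*u)/(l - 7)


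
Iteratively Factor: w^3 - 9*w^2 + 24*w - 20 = (w - 5)*(w^2 - 4*w + 4) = (w - 5)*(w - 2)*(w - 2)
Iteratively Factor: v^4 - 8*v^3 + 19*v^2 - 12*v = (v - 3)*(v^3 - 5*v^2 + 4*v) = (v - 4)*(v - 3)*(v^2 - v) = (v - 4)*(v - 3)*(v - 1)*(v)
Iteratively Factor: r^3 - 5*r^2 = (r)*(r^2 - 5*r) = r*(r - 5)*(r)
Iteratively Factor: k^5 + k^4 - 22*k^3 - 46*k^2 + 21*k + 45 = (k + 1)*(k^4 - 22*k^2 - 24*k + 45) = (k + 1)*(k + 3)*(k^3 - 3*k^2 - 13*k + 15) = (k - 5)*(k + 1)*(k + 3)*(k^2 + 2*k - 3) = (k - 5)*(k + 1)*(k + 3)^2*(k - 1)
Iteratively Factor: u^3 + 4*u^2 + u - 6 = (u + 2)*(u^2 + 2*u - 3) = (u - 1)*(u + 2)*(u + 3)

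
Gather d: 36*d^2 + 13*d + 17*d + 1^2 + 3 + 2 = 36*d^2 + 30*d + 6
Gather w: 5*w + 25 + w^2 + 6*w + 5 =w^2 + 11*w + 30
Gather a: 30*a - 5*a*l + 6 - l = a*(30 - 5*l) - l + 6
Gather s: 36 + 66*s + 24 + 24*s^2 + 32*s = 24*s^2 + 98*s + 60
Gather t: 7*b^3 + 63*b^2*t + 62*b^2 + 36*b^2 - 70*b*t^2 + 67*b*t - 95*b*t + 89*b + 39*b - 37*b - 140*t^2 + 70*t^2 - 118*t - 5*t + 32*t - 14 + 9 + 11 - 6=7*b^3 + 98*b^2 + 91*b + t^2*(-70*b - 70) + t*(63*b^2 - 28*b - 91)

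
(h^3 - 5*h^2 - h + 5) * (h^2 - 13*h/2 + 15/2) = h^5 - 23*h^4/2 + 39*h^3 - 26*h^2 - 40*h + 75/2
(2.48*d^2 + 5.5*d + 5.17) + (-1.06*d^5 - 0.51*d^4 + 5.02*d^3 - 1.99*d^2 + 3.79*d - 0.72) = -1.06*d^5 - 0.51*d^4 + 5.02*d^3 + 0.49*d^2 + 9.29*d + 4.45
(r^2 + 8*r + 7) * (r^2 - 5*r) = r^4 + 3*r^3 - 33*r^2 - 35*r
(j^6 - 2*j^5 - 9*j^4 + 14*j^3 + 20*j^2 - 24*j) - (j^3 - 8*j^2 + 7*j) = j^6 - 2*j^5 - 9*j^4 + 13*j^3 + 28*j^2 - 31*j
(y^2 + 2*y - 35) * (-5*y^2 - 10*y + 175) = -5*y^4 - 20*y^3 + 330*y^2 + 700*y - 6125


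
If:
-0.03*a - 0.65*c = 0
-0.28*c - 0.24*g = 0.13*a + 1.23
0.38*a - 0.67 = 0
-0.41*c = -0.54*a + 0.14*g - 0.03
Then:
No Solution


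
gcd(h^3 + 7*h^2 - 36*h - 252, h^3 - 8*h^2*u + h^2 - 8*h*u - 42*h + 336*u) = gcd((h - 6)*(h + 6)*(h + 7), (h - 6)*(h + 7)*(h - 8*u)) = h^2 + h - 42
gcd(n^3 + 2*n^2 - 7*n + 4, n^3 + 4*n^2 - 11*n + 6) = n^2 - 2*n + 1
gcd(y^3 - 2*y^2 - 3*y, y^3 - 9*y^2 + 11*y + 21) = y^2 - 2*y - 3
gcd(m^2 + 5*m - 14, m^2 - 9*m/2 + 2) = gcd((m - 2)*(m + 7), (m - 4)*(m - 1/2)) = 1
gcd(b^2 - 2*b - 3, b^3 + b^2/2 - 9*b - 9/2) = b - 3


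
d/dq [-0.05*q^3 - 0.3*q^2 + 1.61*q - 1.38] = -0.15*q^2 - 0.6*q + 1.61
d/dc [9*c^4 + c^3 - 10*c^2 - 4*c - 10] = 36*c^3 + 3*c^2 - 20*c - 4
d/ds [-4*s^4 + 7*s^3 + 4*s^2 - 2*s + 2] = -16*s^3 + 21*s^2 + 8*s - 2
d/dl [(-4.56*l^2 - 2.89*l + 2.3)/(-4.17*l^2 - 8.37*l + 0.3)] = (26.1159*l^2 + 16.446*l + 18.384)/(17.3889*l^4 + 69.8058*l^3 + 67.5549*l^2 - 5.022*l + 0.09)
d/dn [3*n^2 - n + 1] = 6*n - 1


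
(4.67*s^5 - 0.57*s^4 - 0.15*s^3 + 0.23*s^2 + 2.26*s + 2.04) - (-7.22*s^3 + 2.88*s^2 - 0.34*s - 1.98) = 4.67*s^5 - 0.57*s^4 + 7.07*s^3 - 2.65*s^2 + 2.6*s + 4.02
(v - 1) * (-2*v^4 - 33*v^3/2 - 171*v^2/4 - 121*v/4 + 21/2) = -2*v^5 - 29*v^4/2 - 105*v^3/4 + 25*v^2/2 + 163*v/4 - 21/2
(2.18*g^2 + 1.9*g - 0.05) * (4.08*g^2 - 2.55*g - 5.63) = 8.8944*g^4 + 2.193*g^3 - 17.3224*g^2 - 10.5695*g + 0.2815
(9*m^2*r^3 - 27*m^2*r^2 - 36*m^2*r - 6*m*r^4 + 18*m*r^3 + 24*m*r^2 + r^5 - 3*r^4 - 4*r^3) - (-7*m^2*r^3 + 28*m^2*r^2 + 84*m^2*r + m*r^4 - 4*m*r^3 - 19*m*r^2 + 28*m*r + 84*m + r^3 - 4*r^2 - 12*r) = 16*m^2*r^3 - 55*m^2*r^2 - 120*m^2*r - 7*m*r^4 + 22*m*r^3 + 43*m*r^2 - 28*m*r - 84*m + r^5 - 3*r^4 - 5*r^3 + 4*r^2 + 12*r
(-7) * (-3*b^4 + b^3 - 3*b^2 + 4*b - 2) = 21*b^4 - 7*b^3 + 21*b^2 - 28*b + 14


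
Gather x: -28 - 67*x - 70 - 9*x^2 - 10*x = -9*x^2 - 77*x - 98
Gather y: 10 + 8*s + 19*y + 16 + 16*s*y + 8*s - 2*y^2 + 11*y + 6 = 16*s - 2*y^2 + y*(16*s + 30) + 32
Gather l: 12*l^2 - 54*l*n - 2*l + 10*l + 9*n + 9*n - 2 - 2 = 12*l^2 + l*(8 - 54*n) + 18*n - 4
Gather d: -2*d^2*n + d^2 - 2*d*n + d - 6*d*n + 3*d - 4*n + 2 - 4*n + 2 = d^2*(1 - 2*n) + d*(4 - 8*n) - 8*n + 4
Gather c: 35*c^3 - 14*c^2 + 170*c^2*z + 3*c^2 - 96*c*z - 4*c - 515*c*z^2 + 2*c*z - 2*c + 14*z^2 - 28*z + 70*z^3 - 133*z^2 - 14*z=35*c^3 + c^2*(170*z - 11) + c*(-515*z^2 - 94*z - 6) + 70*z^3 - 119*z^2 - 42*z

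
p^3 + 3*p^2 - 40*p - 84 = (p - 6)*(p + 2)*(p + 7)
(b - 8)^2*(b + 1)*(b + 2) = b^4 - 13*b^3 + 18*b^2 + 160*b + 128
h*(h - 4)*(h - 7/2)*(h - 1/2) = h^4 - 8*h^3 + 71*h^2/4 - 7*h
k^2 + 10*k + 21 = (k + 3)*(k + 7)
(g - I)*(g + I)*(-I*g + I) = -I*g^3 + I*g^2 - I*g + I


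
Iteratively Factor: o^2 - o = (o)*(o - 1)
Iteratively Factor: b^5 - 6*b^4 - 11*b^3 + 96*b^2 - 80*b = (b - 1)*(b^4 - 5*b^3 - 16*b^2 + 80*b) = (b - 5)*(b - 1)*(b^3 - 16*b) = (b - 5)*(b - 4)*(b - 1)*(b^2 + 4*b) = b*(b - 5)*(b - 4)*(b - 1)*(b + 4)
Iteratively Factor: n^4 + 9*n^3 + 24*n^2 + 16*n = (n + 4)*(n^3 + 5*n^2 + 4*n) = (n + 4)^2*(n^2 + n) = n*(n + 4)^2*(n + 1)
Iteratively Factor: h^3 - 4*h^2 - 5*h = (h - 5)*(h^2 + h) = (h - 5)*(h + 1)*(h)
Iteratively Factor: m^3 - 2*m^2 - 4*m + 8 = (m + 2)*(m^2 - 4*m + 4) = (m - 2)*(m + 2)*(m - 2)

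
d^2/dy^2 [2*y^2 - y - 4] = 4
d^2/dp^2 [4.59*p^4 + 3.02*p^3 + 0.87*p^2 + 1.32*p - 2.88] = 55.08*p^2 + 18.12*p + 1.74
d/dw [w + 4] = 1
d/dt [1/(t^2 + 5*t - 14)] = (-2*t - 5)/(t^2 + 5*t - 14)^2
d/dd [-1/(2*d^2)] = d^(-3)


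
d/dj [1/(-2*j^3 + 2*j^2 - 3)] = 2*j*(3*j - 2)/(2*j^3 - 2*j^2 + 3)^2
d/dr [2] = 0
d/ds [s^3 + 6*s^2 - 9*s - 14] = 3*s^2 + 12*s - 9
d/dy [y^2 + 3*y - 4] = 2*y + 3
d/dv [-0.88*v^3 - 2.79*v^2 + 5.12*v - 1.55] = -2.64*v^2 - 5.58*v + 5.12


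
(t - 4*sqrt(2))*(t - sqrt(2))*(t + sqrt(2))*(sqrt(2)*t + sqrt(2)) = sqrt(2)*t^4 - 8*t^3 + sqrt(2)*t^3 - 8*t^2 - 2*sqrt(2)*t^2 - 2*sqrt(2)*t + 16*t + 16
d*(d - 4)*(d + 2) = d^3 - 2*d^2 - 8*d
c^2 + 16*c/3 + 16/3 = (c + 4/3)*(c + 4)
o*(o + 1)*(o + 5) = o^3 + 6*o^2 + 5*o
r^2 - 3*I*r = r*(r - 3*I)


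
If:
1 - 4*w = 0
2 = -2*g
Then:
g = -1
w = 1/4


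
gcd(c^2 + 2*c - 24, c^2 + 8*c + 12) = c + 6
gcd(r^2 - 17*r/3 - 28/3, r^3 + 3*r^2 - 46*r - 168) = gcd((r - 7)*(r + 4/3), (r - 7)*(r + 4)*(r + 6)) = r - 7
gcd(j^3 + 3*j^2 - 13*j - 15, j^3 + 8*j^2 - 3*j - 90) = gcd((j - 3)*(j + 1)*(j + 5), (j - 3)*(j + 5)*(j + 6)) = j^2 + 2*j - 15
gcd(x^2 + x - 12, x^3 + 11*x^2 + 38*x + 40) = x + 4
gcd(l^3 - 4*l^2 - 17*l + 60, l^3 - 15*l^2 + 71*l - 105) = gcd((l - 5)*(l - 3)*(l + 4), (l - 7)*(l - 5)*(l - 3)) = l^2 - 8*l + 15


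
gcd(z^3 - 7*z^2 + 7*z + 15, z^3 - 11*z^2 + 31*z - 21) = z - 3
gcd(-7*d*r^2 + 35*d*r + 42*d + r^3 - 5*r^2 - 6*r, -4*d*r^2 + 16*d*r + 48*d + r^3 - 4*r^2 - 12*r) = r - 6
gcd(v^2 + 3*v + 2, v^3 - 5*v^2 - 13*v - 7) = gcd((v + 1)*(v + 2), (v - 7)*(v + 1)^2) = v + 1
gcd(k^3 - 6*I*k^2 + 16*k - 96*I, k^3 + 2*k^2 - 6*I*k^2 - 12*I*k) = k - 6*I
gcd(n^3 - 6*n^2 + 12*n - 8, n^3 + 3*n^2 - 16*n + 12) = n - 2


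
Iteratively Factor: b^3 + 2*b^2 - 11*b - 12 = (b + 1)*(b^2 + b - 12) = (b - 3)*(b + 1)*(b + 4)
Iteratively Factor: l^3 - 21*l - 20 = (l + 4)*(l^2 - 4*l - 5) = (l + 1)*(l + 4)*(l - 5)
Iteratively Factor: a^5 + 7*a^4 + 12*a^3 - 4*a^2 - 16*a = (a + 4)*(a^4 + 3*a^3 - 4*a) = (a + 2)*(a + 4)*(a^3 + a^2 - 2*a) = a*(a + 2)*(a + 4)*(a^2 + a - 2) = a*(a + 2)^2*(a + 4)*(a - 1)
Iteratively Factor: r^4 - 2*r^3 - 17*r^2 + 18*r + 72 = (r - 3)*(r^3 + r^2 - 14*r - 24) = (r - 3)*(r + 3)*(r^2 - 2*r - 8) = (r - 3)*(r + 2)*(r + 3)*(r - 4)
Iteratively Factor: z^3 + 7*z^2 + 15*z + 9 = (z + 3)*(z^2 + 4*z + 3) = (z + 3)^2*(z + 1)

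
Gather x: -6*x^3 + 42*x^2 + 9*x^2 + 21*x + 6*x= -6*x^3 + 51*x^2 + 27*x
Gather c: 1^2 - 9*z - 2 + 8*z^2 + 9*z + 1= 8*z^2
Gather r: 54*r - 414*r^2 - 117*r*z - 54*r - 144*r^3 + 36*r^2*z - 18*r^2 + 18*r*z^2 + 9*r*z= -144*r^3 + r^2*(36*z - 432) + r*(18*z^2 - 108*z)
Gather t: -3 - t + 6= 3 - t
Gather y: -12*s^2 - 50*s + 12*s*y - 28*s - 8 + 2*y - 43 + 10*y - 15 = -12*s^2 - 78*s + y*(12*s + 12) - 66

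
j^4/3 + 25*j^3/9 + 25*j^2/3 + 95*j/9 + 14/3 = (j/3 + 1)*(j + 1)*(j + 2)*(j + 7/3)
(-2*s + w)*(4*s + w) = -8*s^2 + 2*s*w + w^2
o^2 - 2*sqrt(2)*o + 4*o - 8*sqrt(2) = (o + 4)*(o - 2*sqrt(2))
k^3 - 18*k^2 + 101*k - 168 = (k - 8)*(k - 7)*(k - 3)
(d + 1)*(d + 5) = d^2 + 6*d + 5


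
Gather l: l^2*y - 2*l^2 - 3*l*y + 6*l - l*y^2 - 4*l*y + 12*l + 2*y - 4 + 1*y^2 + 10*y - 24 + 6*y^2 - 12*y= l^2*(y - 2) + l*(-y^2 - 7*y + 18) + 7*y^2 - 28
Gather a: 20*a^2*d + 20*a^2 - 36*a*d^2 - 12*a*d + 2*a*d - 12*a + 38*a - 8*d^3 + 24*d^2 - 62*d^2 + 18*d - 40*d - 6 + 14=a^2*(20*d + 20) + a*(-36*d^2 - 10*d + 26) - 8*d^3 - 38*d^2 - 22*d + 8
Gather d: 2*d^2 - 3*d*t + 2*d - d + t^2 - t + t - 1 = 2*d^2 + d*(1 - 3*t) + t^2 - 1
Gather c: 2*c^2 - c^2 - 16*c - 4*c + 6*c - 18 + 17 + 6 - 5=c^2 - 14*c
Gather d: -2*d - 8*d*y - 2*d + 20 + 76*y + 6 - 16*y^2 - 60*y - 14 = d*(-8*y - 4) - 16*y^2 + 16*y + 12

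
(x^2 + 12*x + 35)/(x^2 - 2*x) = (x^2 + 12*x + 35)/(x*(x - 2))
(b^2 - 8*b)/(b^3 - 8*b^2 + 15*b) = (b - 8)/(b^2 - 8*b + 15)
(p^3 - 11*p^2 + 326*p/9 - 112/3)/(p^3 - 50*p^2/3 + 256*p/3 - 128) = (p - 7/3)/(p - 8)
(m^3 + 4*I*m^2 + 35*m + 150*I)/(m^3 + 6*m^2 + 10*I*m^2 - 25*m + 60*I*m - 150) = (m - 6*I)/(m + 6)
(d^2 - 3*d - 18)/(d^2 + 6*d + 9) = (d - 6)/(d + 3)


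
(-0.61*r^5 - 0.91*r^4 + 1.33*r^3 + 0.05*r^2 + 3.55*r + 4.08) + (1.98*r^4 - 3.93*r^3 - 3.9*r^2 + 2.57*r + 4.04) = -0.61*r^5 + 1.07*r^4 - 2.6*r^3 - 3.85*r^2 + 6.12*r + 8.12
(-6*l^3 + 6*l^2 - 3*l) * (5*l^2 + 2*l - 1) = -30*l^5 + 18*l^4 + 3*l^3 - 12*l^2 + 3*l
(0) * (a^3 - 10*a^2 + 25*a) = 0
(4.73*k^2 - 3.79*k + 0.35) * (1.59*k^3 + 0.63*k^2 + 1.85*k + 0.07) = 7.5207*k^5 - 3.0462*k^4 + 6.9193*k^3 - 6.4599*k^2 + 0.3822*k + 0.0245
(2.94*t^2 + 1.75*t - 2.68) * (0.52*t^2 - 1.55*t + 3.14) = 1.5288*t^4 - 3.647*t^3 + 5.1255*t^2 + 9.649*t - 8.4152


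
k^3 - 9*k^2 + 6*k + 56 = (k - 7)*(k - 4)*(k + 2)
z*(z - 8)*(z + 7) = z^3 - z^2 - 56*z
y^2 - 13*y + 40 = (y - 8)*(y - 5)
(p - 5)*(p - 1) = p^2 - 6*p + 5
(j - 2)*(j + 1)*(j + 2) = j^3 + j^2 - 4*j - 4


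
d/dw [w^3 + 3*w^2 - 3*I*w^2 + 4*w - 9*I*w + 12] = 3*w^2 + 6*w*(1 - I) + 4 - 9*I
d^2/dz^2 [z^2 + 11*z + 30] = 2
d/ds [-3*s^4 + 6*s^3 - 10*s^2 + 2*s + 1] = -12*s^3 + 18*s^2 - 20*s + 2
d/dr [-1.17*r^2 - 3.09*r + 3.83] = -2.34*r - 3.09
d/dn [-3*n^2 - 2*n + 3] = -6*n - 2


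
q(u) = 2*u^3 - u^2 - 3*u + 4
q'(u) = 6*u^2 - 2*u - 3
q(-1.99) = -9.75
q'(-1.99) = 24.74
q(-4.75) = -218.66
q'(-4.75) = 141.88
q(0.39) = 2.80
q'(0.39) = -2.87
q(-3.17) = -60.25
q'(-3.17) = 63.63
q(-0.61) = 5.00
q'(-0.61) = 0.45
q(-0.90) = 4.43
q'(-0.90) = 3.66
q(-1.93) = -8.31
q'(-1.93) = 23.21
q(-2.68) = -33.64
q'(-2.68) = 45.45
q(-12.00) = -3560.00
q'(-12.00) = 885.00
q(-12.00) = -3560.00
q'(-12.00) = 885.00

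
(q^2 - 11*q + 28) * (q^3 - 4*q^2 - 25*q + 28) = q^5 - 15*q^4 + 47*q^3 + 191*q^2 - 1008*q + 784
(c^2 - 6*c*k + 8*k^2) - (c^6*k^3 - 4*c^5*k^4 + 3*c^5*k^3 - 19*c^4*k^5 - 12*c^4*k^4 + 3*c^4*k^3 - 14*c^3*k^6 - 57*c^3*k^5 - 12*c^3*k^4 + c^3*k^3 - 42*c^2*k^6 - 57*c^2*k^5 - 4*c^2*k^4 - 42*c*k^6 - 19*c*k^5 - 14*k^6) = -c^6*k^3 + 4*c^5*k^4 - 3*c^5*k^3 + 19*c^4*k^5 + 12*c^4*k^4 - 3*c^4*k^3 + 14*c^3*k^6 + 57*c^3*k^5 + 12*c^3*k^4 - c^3*k^3 + 42*c^2*k^6 + 57*c^2*k^5 + 4*c^2*k^4 + c^2 + 42*c*k^6 + 19*c*k^5 - 6*c*k + 14*k^6 + 8*k^2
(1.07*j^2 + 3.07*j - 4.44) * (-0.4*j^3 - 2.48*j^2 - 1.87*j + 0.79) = -0.428*j^5 - 3.8816*j^4 - 7.8385*j^3 + 6.1156*j^2 + 10.7281*j - 3.5076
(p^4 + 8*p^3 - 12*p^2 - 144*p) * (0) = 0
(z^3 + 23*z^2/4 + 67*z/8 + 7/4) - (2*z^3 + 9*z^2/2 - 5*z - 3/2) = -z^3 + 5*z^2/4 + 107*z/8 + 13/4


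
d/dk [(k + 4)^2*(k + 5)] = (k + 4)*(3*k + 14)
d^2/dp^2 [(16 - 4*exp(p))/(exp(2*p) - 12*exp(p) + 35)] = 4*(-exp(4*p) + 4*exp(3*p) + 66*exp(2*p) - 404*exp(p) + 455)*exp(p)/(exp(6*p) - 36*exp(5*p) + 537*exp(4*p) - 4248*exp(3*p) + 18795*exp(2*p) - 44100*exp(p) + 42875)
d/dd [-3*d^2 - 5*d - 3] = -6*d - 5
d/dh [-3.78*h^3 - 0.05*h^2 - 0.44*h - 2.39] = -11.34*h^2 - 0.1*h - 0.44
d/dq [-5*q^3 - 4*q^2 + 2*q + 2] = -15*q^2 - 8*q + 2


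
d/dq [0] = 0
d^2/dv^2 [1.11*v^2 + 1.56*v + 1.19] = 2.22000000000000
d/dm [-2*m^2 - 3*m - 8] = -4*m - 3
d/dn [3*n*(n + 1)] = 6*n + 3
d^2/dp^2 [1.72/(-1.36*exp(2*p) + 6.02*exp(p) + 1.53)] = (1.72*(2.72*exp(p) - 6.02)*(5.44*exp(p) - 12.04)*exp(p) + (9.3568*exp(p) - 10.3544)*(-1.36*exp(2*p) + 6.02*exp(p) + 1.53))*exp(p)/(-1.36*exp(2*p) + 6.02*exp(p) + 1.53)^3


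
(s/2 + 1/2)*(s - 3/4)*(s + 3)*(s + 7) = s^4/2 + 41*s^3/8 + 91*s^2/8 - 9*s/8 - 63/8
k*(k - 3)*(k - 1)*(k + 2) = k^4 - 2*k^3 - 5*k^2 + 6*k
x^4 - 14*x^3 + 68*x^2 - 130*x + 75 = (x - 5)^2*(x - 3)*(x - 1)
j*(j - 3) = j^2 - 3*j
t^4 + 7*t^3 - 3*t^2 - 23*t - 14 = (t - 2)*(t + 1)^2*(t + 7)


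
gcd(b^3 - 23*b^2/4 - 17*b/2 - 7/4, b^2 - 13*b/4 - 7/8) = b + 1/4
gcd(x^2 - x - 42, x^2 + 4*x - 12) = x + 6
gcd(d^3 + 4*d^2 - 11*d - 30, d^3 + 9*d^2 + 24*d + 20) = d^2 + 7*d + 10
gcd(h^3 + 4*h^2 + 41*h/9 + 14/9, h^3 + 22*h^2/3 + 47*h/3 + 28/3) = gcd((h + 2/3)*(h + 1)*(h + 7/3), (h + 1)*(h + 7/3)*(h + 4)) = h^2 + 10*h/3 + 7/3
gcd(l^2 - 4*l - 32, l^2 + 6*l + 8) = l + 4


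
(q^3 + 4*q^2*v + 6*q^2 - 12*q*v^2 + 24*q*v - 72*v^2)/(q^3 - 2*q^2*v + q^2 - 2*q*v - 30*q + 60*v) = (q + 6*v)/(q - 5)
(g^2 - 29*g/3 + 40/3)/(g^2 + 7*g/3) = (3*g^2 - 29*g + 40)/(g*(3*g + 7))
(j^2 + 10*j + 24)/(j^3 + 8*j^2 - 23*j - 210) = (j + 4)/(j^2 + 2*j - 35)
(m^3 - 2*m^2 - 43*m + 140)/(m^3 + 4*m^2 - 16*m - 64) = (m^2 + 2*m - 35)/(m^2 + 8*m + 16)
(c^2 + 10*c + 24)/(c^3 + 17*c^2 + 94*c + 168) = 1/(c + 7)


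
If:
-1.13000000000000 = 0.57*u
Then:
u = -1.98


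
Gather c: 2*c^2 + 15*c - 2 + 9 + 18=2*c^2 + 15*c + 25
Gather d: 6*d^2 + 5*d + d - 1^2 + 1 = 6*d^2 + 6*d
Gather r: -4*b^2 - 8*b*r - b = -4*b^2 - 8*b*r - b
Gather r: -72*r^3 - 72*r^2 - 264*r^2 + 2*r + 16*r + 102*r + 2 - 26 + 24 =-72*r^3 - 336*r^2 + 120*r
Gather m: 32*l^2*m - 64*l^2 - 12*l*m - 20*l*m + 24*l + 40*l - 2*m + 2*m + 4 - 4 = -64*l^2 + 64*l + m*(32*l^2 - 32*l)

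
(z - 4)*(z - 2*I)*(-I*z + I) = -I*z^3 - 2*z^2 + 5*I*z^2 + 10*z - 4*I*z - 8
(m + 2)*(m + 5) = m^2 + 7*m + 10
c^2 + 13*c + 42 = (c + 6)*(c + 7)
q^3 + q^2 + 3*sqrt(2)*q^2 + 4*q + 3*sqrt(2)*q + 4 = (q + 1)*(q + sqrt(2))*(q + 2*sqrt(2))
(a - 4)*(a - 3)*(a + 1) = a^3 - 6*a^2 + 5*a + 12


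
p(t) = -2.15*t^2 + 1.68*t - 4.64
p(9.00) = -163.67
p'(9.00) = -37.02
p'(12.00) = -49.92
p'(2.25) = -8.00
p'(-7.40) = 33.50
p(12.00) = -294.08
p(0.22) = -4.37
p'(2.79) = -10.32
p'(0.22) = 0.73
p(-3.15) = -31.27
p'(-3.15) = 15.22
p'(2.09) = -7.31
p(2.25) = -11.74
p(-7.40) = -134.81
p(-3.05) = -29.76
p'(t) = 1.68 - 4.3*t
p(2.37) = -12.73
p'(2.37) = -8.51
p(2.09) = -10.52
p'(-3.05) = 14.80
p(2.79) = -16.69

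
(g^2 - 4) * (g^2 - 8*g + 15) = g^4 - 8*g^3 + 11*g^2 + 32*g - 60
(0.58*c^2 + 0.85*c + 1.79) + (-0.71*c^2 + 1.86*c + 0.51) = -0.13*c^2 + 2.71*c + 2.3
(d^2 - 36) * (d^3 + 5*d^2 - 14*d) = d^5 + 5*d^4 - 50*d^3 - 180*d^2 + 504*d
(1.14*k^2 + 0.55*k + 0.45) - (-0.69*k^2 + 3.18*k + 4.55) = 1.83*k^2 - 2.63*k - 4.1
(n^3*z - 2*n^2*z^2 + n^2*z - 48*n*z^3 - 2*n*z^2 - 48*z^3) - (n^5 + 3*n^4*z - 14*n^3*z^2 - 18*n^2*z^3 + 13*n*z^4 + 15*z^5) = -n^5 - 3*n^4*z + 14*n^3*z^2 + n^3*z + 18*n^2*z^3 - 2*n^2*z^2 + n^2*z - 13*n*z^4 - 48*n*z^3 - 2*n*z^2 - 15*z^5 - 48*z^3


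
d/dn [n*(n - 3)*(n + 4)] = 3*n^2 + 2*n - 12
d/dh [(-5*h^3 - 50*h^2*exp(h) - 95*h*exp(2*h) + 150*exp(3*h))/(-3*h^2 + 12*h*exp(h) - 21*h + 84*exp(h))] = 5*((h^2 - 4*h*exp(h) + 7*h - 28*exp(h))*(10*h^2*exp(h) + 3*h^2 + 38*h*exp(2*h) + 20*h*exp(h) - 90*exp(3*h) + 19*exp(2*h)) + (h^3 + 10*h^2*exp(h) + 19*h*exp(2*h) - 30*exp(3*h))*(4*h*exp(h) - 2*h + 32*exp(h) - 7))/(3*(h^2 - 4*h*exp(h) + 7*h - 28*exp(h))^2)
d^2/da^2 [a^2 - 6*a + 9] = 2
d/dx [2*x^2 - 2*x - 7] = 4*x - 2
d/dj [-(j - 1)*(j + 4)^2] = (-3*j - 2)*(j + 4)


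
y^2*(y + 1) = y^3 + y^2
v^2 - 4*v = v*(v - 4)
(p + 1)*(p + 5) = p^2 + 6*p + 5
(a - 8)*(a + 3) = a^2 - 5*a - 24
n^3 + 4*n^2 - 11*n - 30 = (n - 3)*(n + 2)*(n + 5)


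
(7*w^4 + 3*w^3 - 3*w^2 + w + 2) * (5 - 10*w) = -70*w^5 + 5*w^4 + 45*w^3 - 25*w^2 - 15*w + 10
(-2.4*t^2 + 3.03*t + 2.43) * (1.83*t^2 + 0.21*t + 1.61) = -4.392*t^4 + 5.0409*t^3 + 1.2192*t^2 + 5.3886*t + 3.9123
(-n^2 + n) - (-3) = -n^2 + n + 3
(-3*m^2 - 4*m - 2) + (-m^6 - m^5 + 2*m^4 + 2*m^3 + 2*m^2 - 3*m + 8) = -m^6 - m^5 + 2*m^4 + 2*m^3 - m^2 - 7*m + 6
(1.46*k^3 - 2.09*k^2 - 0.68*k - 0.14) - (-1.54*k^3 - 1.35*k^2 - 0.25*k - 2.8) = 3.0*k^3 - 0.74*k^2 - 0.43*k + 2.66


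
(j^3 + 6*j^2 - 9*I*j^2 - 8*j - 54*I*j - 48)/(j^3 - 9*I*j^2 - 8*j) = (j + 6)/j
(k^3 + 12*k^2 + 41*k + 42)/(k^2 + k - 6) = (k^2 + 9*k + 14)/(k - 2)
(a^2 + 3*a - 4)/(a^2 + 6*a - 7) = (a + 4)/(a + 7)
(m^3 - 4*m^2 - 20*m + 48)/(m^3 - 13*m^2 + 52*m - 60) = (m + 4)/(m - 5)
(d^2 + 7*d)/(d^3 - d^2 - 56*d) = 1/(d - 8)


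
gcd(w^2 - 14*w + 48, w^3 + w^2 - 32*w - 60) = w - 6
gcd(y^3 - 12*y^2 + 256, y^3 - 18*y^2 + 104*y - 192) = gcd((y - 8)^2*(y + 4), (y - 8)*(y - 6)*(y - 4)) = y - 8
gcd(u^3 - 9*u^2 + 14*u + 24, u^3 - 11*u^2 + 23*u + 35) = u + 1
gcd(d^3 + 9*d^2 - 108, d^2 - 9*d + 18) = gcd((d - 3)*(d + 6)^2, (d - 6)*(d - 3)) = d - 3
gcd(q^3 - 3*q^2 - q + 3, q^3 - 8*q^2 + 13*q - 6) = q - 1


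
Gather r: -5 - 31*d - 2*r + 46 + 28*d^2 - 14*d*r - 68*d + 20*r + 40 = 28*d^2 - 99*d + r*(18 - 14*d) + 81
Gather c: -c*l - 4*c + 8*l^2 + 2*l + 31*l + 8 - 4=c*(-l - 4) + 8*l^2 + 33*l + 4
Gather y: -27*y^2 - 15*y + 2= -27*y^2 - 15*y + 2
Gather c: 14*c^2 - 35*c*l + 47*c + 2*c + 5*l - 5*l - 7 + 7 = 14*c^2 + c*(49 - 35*l)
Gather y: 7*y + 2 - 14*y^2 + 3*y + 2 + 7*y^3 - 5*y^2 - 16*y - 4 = 7*y^3 - 19*y^2 - 6*y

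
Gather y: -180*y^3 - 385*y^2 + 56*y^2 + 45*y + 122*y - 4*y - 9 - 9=-180*y^3 - 329*y^2 + 163*y - 18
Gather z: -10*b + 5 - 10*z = -10*b - 10*z + 5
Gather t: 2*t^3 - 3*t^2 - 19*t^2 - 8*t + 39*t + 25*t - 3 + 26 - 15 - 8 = 2*t^3 - 22*t^2 + 56*t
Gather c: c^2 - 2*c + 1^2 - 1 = c^2 - 2*c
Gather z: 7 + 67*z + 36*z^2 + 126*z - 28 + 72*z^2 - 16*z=108*z^2 + 177*z - 21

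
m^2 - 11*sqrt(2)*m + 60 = (m - 6*sqrt(2))*(m - 5*sqrt(2))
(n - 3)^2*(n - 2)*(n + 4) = n^4 - 4*n^3 - 11*n^2 + 66*n - 72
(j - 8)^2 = j^2 - 16*j + 64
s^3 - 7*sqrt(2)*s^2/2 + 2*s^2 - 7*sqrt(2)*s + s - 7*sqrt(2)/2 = (s + 1)^2*(s - 7*sqrt(2)/2)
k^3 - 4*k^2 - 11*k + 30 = (k - 5)*(k - 2)*(k + 3)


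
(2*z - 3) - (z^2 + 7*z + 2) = -z^2 - 5*z - 5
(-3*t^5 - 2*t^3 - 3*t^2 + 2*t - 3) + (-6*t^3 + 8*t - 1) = -3*t^5 - 8*t^3 - 3*t^2 + 10*t - 4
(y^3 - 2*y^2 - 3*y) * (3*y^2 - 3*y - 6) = 3*y^5 - 9*y^4 - 9*y^3 + 21*y^2 + 18*y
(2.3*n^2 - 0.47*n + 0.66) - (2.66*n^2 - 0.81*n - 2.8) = -0.36*n^2 + 0.34*n + 3.46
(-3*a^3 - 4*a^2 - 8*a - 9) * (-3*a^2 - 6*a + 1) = 9*a^5 + 30*a^4 + 45*a^3 + 71*a^2 + 46*a - 9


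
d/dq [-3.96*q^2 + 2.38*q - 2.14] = 2.38 - 7.92*q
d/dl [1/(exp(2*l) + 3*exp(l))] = (-2*exp(l) - 3)*exp(-l)/(exp(l) + 3)^2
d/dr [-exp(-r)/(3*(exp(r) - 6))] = 2*(exp(r) - 3)*exp(-r)/(3*(exp(r) - 6)^2)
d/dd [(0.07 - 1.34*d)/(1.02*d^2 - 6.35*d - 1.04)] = (1.3668*d^2 - 0.142799999999999*d + 1.8381)/(1.0404*d^4 - 12.954*d^3 + 38.2009*d^2 + 13.208*d + 1.0816)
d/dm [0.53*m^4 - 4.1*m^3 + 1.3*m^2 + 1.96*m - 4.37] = 2.12*m^3 - 12.3*m^2 + 2.6*m + 1.96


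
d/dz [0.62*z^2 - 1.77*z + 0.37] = 1.24*z - 1.77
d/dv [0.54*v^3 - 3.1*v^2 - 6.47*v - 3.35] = 1.62*v^2 - 6.2*v - 6.47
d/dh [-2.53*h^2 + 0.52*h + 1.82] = 0.52 - 5.06*h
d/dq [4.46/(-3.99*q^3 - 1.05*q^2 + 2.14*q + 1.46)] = (53.3862*q^2 + 9.366*q - 9.5444)/(3.99*q^3 + 1.05*q^2 - 2.14*q - 1.46)^2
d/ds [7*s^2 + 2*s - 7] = 14*s + 2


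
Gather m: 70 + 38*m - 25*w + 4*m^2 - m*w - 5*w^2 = 4*m^2 + m*(38 - w) - 5*w^2 - 25*w + 70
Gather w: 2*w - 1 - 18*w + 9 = 8 - 16*w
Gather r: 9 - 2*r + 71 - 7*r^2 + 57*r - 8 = -7*r^2 + 55*r + 72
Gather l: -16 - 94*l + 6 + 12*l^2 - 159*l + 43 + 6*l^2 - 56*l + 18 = 18*l^2 - 309*l + 51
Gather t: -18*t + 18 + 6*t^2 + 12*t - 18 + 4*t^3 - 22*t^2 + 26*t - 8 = 4*t^3 - 16*t^2 + 20*t - 8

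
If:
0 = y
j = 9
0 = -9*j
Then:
No Solution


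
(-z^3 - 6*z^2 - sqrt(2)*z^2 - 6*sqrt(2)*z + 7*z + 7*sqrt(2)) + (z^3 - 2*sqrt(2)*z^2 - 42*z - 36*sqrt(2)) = -6*z^2 - 3*sqrt(2)*z^2 - 35*z - 6*sqrt(2)*z - 29*sqrt(2)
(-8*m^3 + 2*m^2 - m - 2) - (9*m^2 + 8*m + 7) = -8*m^3 - 7*m^2 - 9*m - 9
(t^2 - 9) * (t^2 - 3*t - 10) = t^4 - 3*t^3 - 19*t^2 + 27*t + 90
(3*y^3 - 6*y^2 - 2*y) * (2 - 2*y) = -6*y^4 + 18*y^3 - 8*y^2 - 4*y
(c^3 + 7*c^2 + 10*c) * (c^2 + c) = c^5 + 8*c^4 + 17*c^3 + 10*c^2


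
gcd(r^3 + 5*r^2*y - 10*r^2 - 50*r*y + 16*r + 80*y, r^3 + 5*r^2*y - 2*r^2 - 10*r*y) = r^2 + 5*r*y - 2*r - 10*y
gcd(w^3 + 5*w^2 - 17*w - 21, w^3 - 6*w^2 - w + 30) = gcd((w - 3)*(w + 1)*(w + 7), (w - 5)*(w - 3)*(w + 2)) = w - 3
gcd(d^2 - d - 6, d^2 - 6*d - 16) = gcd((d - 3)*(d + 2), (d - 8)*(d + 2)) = d + 2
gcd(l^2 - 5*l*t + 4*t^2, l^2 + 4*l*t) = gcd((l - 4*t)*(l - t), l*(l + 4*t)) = 1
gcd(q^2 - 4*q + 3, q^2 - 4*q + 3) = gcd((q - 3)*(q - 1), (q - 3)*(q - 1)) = q^2 - 4*q + 3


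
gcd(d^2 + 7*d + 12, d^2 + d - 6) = d + 3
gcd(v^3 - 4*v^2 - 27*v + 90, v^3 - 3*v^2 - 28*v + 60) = v^2 - v - 30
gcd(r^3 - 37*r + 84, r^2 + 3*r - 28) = r^2 + 3*r - 28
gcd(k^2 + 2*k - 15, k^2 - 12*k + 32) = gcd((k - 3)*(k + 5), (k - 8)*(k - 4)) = 1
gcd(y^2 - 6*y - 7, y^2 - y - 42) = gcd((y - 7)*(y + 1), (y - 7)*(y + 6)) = y - 7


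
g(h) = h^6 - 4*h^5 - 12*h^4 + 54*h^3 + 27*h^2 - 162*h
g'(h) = 6*h^5 - 20*h^4 - 48*h^3 + 162*h^2 + 54*h - 162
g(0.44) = -61.96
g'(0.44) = -111.62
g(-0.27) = 44.59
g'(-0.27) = -163.94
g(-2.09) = -22.57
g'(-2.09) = 250.11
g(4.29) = 422.28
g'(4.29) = 1205.55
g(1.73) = -62.52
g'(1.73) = 81.57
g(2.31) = -17.37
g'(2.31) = 60.69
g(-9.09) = 693595.57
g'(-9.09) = -460129.43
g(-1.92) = 19.76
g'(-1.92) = 242.91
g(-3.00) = 0.00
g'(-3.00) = -648.00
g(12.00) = 1837080.00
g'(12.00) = 1019142.00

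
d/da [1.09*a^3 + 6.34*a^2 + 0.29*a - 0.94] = 3.27*a^2 + 12.68*a + 0.29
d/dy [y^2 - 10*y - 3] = 2*y - 10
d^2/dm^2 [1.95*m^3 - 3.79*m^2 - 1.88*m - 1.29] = 11.7*m - 7.58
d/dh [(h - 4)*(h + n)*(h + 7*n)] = 3*h^2 + 16*h*n - 8*h + 7*n^2 - 32*n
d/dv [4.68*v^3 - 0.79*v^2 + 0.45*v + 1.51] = 14.04*v^2 - 1.58*v + 0.45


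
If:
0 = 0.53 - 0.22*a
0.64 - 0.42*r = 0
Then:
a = 2.41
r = 1.52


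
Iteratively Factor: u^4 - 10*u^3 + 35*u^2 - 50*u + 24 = (u - 1)*(u^3 - 9*u^2 + 26*u - 24) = (u - 2)*(u - 1)*(u^2 - 7*u + 12) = (u - 3)*(u - 2)*(u - 1)*(u - 4)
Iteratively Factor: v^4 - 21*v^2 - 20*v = (v + 4)*(v^3 - 4*v^2 - 5*v) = (v + 1)*(v + 4)*(v^2 - 5*v) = v*(v + 1)*(v + 4)*(v - 5)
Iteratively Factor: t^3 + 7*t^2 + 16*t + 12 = (t + 2)*(t^2 + 5*t + 6) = (t + 2)*(t + 3)*(t + 2)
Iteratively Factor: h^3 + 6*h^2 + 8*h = (h + 4)*(h^2 + 2*h) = (h + 2)*(h + 4)*(h)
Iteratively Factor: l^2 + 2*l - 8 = (l + 4)*(l - 2)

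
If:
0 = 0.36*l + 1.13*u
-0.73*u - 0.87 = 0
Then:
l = 3.74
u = -1.19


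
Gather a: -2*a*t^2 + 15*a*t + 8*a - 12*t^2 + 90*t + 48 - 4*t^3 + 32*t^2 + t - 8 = a*(-2*t^2 + 15*t + 8) - 4*t^3 + 20*t^2 + 91*t + 40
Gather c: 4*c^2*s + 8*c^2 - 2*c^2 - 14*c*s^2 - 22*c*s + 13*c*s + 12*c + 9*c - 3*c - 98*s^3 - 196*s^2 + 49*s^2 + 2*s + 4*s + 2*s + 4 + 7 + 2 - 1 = c^2*(4*s + 6) + c*(-14*s^2 - 9*s + 18) - 98*s^3 - 147*s^2 + 8*s + 12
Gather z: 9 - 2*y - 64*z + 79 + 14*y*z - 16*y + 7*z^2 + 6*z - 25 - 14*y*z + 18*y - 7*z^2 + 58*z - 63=0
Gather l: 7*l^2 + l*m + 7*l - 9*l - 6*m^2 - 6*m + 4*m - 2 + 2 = 7*l^2 + l*(m - 2) - 6*m^2 - 2*m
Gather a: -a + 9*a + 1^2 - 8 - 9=8*a - 16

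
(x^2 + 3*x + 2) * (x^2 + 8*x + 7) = x^4 + 11*x^3 + 33*x^2 + 37*x + 14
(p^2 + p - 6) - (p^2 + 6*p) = -5*p - 6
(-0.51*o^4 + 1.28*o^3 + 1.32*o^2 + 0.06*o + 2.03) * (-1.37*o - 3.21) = 0.6987*o^5 - 0.1165*o^4 - 5.9172*o^3 - 4.3194*o^2 - 2.9737*o - 6.5163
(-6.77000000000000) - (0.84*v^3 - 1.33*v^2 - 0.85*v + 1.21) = -0.84*v^3 + 1.33*v^2 + 0.85*v - 7.98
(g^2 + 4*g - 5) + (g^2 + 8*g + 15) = 2*g^2 + 12*g + 10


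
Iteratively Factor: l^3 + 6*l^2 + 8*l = (l + 2)*(l^2 + 4*l) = (l + 2)*(l + 4)*(l)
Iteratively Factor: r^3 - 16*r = (r)*(r^2 - 16) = r*(r - 4)*(r + 4)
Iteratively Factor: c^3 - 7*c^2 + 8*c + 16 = (c - 4)*(c^2 - 3*c - 4) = (c - 4)*(c + 1)*(c - 4)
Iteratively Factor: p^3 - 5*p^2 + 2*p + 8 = (p + 1)*(p^2 - 6*p + 8) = (p - 2)*(p + 1)*(p - 4)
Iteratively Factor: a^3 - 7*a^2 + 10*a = (a)*(a^2 - 7*a + 10) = a*(a - 2)*(a - 5)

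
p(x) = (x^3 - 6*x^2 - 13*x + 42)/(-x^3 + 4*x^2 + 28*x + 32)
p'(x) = (3*x^2 - 12*x - 13)/(-x^3 + 4*x^2 + 28*x + 32) + (3*x^2 - 8*x - 28)*(x^3 - 6*x^2 - 13*x + 42)/(-x^3 + 4*x^2 + 28*x + 32)^2 = 2*(-x^3 + 17*x^2 + 19*x - 398)/(x^5 - 10*x^4 - 20*x^3 + 200*x^2 + 640*x + 512)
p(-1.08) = 6.22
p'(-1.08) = -12.38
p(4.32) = -0.31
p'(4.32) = -0.05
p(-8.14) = -1.30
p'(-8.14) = -0.04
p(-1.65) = 36.06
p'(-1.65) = -189.64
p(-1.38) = 12.73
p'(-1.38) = -37.12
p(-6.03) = -1.39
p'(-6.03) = -0.05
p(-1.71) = 51.05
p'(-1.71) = -326.84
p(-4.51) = -1.44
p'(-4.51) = 0.04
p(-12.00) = -1.20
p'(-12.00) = -0.02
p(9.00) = -1.39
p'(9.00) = 0.63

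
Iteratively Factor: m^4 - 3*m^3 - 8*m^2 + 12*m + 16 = (m + 1)*(m^3 - 4*m^2 - 4*m + 16) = (m - 4)*(m + 1)*(m^2 - 4) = (m - 4)*(m + 1)*(m + 2)*(m - 2)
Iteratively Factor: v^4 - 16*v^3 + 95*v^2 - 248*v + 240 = (v - 5)*(v^3 - 11*v^2 + 40*v - 48) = (v - 5)*(v - 3)*(v^2 - 8*v + 16) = (v - 5)*(v - 4)*(v - 3)*(v - 4)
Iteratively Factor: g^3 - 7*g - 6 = (g + 2)*(g^2 - 2*g - 3) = (g - 3)*(g + 2)*(g + 1)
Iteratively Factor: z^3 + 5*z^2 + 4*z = (z + 4)*(z^2 + z) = (z + 1)*(z + 4)*(z)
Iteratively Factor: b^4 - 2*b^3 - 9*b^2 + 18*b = (b - 2)*(b^3 - 9*b) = (b - 3)*(b - 2)*(b^2 + 3*b) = b*(b - 3)*(b - 2)*(b + 3)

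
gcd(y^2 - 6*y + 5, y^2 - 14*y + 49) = 1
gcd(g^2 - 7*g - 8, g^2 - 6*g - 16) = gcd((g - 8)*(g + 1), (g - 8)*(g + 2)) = g - 8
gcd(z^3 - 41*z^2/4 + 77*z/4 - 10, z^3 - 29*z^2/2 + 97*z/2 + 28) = z - 8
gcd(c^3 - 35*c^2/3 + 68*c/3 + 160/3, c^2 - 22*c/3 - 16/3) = c - 8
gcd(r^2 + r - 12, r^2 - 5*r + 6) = r - 3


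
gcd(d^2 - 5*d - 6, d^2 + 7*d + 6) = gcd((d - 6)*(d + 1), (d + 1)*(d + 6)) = d + 1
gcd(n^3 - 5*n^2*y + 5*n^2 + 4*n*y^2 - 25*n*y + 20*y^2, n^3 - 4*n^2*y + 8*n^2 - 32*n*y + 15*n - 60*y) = -n^2 + 4*n*y - 5*n + 20*y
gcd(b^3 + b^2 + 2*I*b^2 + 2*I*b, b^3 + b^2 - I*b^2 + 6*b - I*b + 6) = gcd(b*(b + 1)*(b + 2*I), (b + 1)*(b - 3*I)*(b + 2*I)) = b^2 + b*(1 + 2*I) + 2*I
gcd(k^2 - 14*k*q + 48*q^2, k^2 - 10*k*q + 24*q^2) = -k + 6*q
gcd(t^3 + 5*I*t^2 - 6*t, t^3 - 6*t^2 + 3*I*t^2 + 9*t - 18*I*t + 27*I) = t + 3*I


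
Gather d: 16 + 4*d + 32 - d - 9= 3*d + 39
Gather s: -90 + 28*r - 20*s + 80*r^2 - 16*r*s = 80*r^2 + 28*r + s*(-16*r - 20) - 90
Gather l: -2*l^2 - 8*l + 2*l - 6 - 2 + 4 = -2*l^2 - 6*l - 4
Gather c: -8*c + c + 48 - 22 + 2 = 28 - 7*c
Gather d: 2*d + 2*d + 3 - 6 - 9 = 4*d - 12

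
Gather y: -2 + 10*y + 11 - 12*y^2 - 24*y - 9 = -12*y^2 - 14*y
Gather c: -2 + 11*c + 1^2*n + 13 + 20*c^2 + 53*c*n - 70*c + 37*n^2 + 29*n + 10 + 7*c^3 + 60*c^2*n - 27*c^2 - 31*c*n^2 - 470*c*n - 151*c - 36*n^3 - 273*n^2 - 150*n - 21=7*c^3 + c^2*(60*n - 7) + c*(-31*n^2 - 417*n - 210) - 36*n^3 - 236*n^2 - 120*n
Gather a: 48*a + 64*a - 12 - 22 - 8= 112*a - 42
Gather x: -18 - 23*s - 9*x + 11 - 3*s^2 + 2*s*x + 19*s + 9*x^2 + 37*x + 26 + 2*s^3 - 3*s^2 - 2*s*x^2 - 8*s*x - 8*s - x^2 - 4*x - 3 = 2*s^3 - 6*s^2 - 12*s + x^2*(8 - 2*s) + x*(24 - 6*s) + 16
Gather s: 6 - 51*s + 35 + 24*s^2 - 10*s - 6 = 24*s^2 - 61*s + 35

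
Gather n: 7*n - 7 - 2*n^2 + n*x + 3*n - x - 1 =-2*n^2 + n*(x + 10) - x - 8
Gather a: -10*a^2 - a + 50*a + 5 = -10*a^2 + 49*a + 5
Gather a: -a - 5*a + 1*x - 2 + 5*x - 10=-6*a + 6*x - 12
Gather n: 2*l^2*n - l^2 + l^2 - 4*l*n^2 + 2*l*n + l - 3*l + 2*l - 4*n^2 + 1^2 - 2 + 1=n^2*(-4*l - 4) + n*(2*l^2 + 2*l)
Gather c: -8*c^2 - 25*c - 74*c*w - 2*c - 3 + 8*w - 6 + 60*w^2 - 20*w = -8*c^2 + c*(-74*w - 27) + 60*w^2 - 12*w - 9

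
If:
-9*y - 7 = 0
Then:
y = -7/9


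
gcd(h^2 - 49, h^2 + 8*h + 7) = h + 7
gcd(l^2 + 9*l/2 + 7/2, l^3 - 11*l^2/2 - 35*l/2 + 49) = l + 7/2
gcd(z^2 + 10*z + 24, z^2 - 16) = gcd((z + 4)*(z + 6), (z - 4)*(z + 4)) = z + 4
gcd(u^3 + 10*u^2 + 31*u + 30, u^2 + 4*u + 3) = u + 3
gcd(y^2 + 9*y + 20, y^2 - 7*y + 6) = 1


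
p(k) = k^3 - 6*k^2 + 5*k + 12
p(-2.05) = -32.08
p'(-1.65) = 32.97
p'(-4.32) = 112.83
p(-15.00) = -4788.00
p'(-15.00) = 860.00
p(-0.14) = 11.18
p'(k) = 3*k^2 - 12*k + 5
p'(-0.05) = 5.61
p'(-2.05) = 42.21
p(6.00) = 42.00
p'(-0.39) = 10.14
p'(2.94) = -4.35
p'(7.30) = 77.27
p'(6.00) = 41.00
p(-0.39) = 9.08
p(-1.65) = -17.08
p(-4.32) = -202.20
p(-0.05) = 11.73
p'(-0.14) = 6.74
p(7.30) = 117.78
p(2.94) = 0.25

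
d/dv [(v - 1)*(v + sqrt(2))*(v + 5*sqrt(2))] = 3*v^2 - 2*v + 12*sqrt(2)*v - 6*sqrt(2) + 10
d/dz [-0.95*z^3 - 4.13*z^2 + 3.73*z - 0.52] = -2.85*z^2 - 8.26*z + 3.73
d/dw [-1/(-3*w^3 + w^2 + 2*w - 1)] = (-9*w^2 + 2*w + 2)/(3*w^3 - w^2 - 2*w + 1)^2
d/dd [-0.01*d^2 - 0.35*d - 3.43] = -0.02*d - 0.35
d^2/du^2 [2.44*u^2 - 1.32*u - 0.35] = 4.88000000000000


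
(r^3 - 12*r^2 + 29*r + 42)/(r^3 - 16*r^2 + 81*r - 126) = (r + 1)/(r - 3)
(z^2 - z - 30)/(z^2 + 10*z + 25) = (z - 6)/(z + 5)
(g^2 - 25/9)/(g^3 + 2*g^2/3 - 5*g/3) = (g - 5/3)/(g*(g - 1))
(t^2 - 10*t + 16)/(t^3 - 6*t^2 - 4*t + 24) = (t - 8)/(t^2 - 4*t - 12)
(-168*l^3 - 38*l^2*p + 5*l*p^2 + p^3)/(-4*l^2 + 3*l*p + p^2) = (-42*l^2 + l*p + p^2)/(-l + p)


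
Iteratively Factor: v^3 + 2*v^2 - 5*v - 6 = (v + 1)*(v^2 + v - 6) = (v - 2)*(v + 1)*(v + 3)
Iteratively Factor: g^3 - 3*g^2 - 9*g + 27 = (g - 3)*(g^2 - 9) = (g - 3)*(g + 3)*(g - 3)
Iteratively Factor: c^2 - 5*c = (c)*(c - 5)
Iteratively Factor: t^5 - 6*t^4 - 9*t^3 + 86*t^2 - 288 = (t - 4)*(t^4 - 2*t^3 - 17*t^2 + 18*t + 72) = (t - 4)^2*(t^3 + 2*t^2 - 9*t - 18) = (t - 4)^2*(t + 2)*(t^2 - 9) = (t - 4)^2*(t - 3)*(t + 2)*(t + 3)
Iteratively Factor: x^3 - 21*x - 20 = (x - 5)*(x^2 + 5*x + 4) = (x - 5)*(x + 4)*(x + 1)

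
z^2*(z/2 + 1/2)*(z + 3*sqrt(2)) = z^4/2 + z^3/2 + 3*sqrt(2)*z^3/2 + 3*sqrt(2)*z^2/2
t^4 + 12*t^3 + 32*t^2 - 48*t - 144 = (t - 2)*(t + 2)*(t + 6)^2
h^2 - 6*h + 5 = (h - 5)*(h - 1)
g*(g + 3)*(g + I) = g^3 + 3*g^2 + I*g^2 + 3*I*g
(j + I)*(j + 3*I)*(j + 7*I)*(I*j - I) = I*j^4 - 11*j^3 - I*j^3 + 11*j^2 - 31*I*j^2 + 21*j + 31*I*j - 21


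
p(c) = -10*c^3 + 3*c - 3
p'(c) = 3 - 30*c^2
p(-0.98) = 3.47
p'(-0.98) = -25.81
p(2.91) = -240.69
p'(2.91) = -251.04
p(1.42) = -27.37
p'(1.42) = -57.49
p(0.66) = -3.89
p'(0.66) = -10.07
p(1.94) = -70.19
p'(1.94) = -109.91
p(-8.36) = 5814.69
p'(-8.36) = -2093.69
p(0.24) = -2.42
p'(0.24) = 1.27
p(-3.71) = 496.52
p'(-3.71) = -409.92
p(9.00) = -7266.00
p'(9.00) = -2427.00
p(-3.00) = 258.00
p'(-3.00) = -267.00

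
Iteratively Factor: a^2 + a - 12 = (a + 4)*(a - 3)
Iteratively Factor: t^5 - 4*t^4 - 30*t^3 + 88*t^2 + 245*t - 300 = (t + 3)*(t^4 - 7*t^3 - 9*t^2 + 115*t - 100) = (t - 5)*(t + 3)*(t^3 - 2*t^2 - 19*t + 20) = (t - 5)^2*(t + 3)*(t^2 + 3*t - 4) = (t - 5)^2*(t - 1)*(t + 3)*(t + 4)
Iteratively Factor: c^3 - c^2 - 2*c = (c - 2)*(c^2 + c) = c*(c - 2)*(c + 1)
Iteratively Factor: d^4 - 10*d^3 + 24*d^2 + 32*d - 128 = (d - 4)*(d^3 - 6*d^2 + 32) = (d - 4)^2*(d^2 - 2*d - 8) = (d - 4)^2*(d + 2)*(d - 4)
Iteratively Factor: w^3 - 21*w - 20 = (w - 5)*(w^2 + 5*w + 4) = (w - 5)*(w + 1)*(w + 4)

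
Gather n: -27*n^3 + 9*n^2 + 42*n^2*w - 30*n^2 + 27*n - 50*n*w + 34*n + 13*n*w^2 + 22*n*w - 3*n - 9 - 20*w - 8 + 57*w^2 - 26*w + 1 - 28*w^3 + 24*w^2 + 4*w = -27*n^3 + n^2*(42*w - 21) + n*(13*w^2 - 28*w + 58) - 28*w^3 + 81*w^2 - 42*w - 16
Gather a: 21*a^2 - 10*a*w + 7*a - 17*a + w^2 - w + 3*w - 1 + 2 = 21*a^2 + a*(-10*w - 10) + w^2 + 2*w + 1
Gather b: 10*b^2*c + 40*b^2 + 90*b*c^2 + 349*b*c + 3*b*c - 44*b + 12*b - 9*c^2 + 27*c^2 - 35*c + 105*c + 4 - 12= b^2*(10*c + 40) + b*(90*c^2 + 352*c - 32) + 18*c^2 + 70*c - 8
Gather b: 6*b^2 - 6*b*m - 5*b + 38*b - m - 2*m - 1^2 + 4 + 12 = 6*b^2 + b*(33 - 6*m) - 3*m + 15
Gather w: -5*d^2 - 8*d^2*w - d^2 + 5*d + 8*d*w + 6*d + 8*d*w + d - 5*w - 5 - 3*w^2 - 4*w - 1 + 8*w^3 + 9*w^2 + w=-6*d^2 + 12*d + 8*w^3 + 6*w^2 + w*(-8*d^2 + 16*d - 8) - 6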